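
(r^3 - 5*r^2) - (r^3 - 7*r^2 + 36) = 2*r^2 - 36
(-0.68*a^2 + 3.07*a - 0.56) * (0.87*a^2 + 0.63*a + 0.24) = -0.5916*a^4 + 2.2425*a^3 + 1.2837*a^2 + 0.384*a - 0.1344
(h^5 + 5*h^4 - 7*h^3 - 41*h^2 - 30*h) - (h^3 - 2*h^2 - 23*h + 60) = h^5 + 5*h^4 - 8*h^3 - 39*h^2 - 7*h - 60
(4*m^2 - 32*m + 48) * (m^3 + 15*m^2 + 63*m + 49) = 4*m^5 + 28*m^4 - 180*m^3 - 1100*m^2 + 1456*m + 2352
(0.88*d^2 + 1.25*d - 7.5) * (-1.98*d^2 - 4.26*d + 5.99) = -1.7424*d^4 - 6.2238*d^3 + 14.7962*d^2 + 39.4375*d - 44.925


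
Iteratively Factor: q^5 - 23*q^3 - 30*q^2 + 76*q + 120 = (q + 2)*(q^4 - 2*q^3 - 19*q^2 + 8*q + 60) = (q + 2)*(q + 3)*(q^3 - 5*q^2 - 4*q + 20) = (q + 2)^2*(q + 3)*(q^2 - 7*q + 10) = (q - 5)*(q + 2)^2*(q + 3)*(q - 2)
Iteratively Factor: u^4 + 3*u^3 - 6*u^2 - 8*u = (u - 2)*(u^3 + 5*u^2 + 4*u) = (u - 2)*(u + 1)*(u^2 + 4*u) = u*(u - 2)*(u + 1)*(u + 4)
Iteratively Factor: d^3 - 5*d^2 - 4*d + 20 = (d - 5)*(d^2 - 4) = (d - 5)*(d - 2)*(d + 2)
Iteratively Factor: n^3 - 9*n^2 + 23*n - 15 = (n - 3)*(n^2 - 6*n + 5) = (n - 5)*(n - 3)*(n - 1)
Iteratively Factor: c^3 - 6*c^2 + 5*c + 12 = (c - 3)*(c^2 - 3*c - 4) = (c - 4)*(c - 3)*(c + 1)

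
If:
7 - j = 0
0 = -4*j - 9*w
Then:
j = 7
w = -28/9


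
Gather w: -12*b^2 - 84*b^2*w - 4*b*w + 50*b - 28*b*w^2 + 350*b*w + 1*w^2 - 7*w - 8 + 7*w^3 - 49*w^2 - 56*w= -12*b^2 + 50*b + 7*w^3 + w^2*(-28*b - 48) + w*(-84*b^2 + 346*b - 63) - 8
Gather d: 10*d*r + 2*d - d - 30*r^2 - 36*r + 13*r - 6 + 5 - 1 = d*(10*r + 1) - 30*r^2 - 23*r - 2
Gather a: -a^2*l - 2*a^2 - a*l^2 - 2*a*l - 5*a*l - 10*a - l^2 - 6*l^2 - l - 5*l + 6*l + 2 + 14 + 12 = a^2*(-l - 2) + a*(-l^2 - 7*l - 10) - 7*l^2 + 28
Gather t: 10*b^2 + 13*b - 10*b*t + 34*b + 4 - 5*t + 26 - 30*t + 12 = 10*b^2 + 47*b + t*(-10*b - 35) + 42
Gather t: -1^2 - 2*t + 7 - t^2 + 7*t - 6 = -t^2 + 5*t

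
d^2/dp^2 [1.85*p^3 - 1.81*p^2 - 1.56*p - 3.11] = 11.1*p - 3.62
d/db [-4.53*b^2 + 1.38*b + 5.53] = 1.38 - 9.06*b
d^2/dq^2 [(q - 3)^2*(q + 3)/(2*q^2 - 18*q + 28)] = (31*q^3 - 171*q^2 + 237*q + 87)/(q^6 - 27*q^5 + 285*q^4 - 1485*q^3 + 3990*q^2 - 5292*q + 2744)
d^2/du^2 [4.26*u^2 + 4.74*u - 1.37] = 8.52000000000000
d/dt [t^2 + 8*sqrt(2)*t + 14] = 2*t + 8*sqrt(2)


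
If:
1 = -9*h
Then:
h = -1/9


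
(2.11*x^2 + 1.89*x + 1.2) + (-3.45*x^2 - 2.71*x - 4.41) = -1.34*x^2 - 0.82*x - 3.21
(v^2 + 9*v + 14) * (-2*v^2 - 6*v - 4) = -2*v^4 - 24*v^3 - 86*v^2 - 120*v - 56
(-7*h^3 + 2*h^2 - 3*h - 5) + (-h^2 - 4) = -7*h^3 + h^2 - 3*h - 9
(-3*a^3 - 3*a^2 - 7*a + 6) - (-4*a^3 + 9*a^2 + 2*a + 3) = a^3 - 12*a^2 - 9*a + 3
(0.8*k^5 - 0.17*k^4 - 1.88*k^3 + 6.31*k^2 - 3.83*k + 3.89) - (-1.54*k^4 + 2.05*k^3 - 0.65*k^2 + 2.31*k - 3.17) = 0.8*k^5 + 1.37*k^4 - 3.93*k^3 + 6.96*k^2 - 6.14*k + 7.06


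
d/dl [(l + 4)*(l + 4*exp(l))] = l + (l + 4)*(4*exp(l) + 1) + 4*exp(l)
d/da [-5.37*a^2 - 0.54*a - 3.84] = -10.74*a - 0.54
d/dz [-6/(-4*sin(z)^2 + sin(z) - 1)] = 6*(1 - 8*sin(z))*cos(z)/(4*sin(z)^2 - sin(z) + 1)^2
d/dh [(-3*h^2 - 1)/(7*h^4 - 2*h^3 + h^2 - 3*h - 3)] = (6*h*(-7*h^4 + 2*h^3 - h^2 + 3*h + 3) + (3*h^2 + 1)*(28*h^3 - 6*h^2 + 2*h - 3))/(-7*h^4 + 2*h^3 - h^2 + 3*h + 3)^2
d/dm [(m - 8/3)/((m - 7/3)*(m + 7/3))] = 9*(-9*m^2 + 48*m - 49)/(81*m^4 - 882*m^2 + 2401)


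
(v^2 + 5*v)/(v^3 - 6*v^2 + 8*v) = (v + 5)/(v^2 - 6*v + 8)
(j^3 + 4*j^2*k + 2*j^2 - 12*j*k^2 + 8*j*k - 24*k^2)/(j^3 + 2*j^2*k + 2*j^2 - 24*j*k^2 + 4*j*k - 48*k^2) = (j - 2*k)/(j - 4*k)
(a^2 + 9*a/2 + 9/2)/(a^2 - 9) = (a + 3/2)/(a - 3)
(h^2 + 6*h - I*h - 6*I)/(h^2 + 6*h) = (h - I)/h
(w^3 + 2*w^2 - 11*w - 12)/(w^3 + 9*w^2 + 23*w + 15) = (w^2 + w - 12)/(w^2 + 8*w + 15)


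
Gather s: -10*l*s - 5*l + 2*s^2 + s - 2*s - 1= -5*l + 2*s^2 + s*(-10*l - 1) - 1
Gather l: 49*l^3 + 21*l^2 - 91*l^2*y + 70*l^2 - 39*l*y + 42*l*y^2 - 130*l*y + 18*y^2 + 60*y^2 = 49*l^3 + l^2*(91 - 91*y) + l*(42*y^2 - 169*y) + 78*y^2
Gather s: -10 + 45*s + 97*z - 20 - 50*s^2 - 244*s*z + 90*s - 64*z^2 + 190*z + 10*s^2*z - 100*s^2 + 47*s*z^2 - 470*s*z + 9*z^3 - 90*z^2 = s^2*(10*z - 150) + s*(47*z^2 - 714*z + 135) + 9*z^3 - 154*z^2 + 287*z - 30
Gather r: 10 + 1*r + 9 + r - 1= 2*r + 18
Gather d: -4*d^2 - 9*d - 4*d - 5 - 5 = -4*d^2 - 13*d - 10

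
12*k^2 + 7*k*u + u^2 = (3*k + u)*(4*k + u)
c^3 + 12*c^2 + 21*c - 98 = (c - 2)*(c + 7)^2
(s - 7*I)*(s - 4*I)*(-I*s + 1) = -I*s^3 - 10*s^2 + 17*I*s - 28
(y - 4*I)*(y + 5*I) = y^2 + I*y + 20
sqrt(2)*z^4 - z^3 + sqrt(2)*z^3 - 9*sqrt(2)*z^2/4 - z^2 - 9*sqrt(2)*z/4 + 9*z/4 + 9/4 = (z - 3/2)*(z + 3/2)*(z - sqrt(2)/2)*(sqrt(2)*z + sqrt(2))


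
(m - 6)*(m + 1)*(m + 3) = m^3 - 2*m^2 - 21*m - 18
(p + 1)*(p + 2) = p^2 + 3*p + 2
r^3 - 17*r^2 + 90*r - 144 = (r - 8)*(r - 6)*(r - 3)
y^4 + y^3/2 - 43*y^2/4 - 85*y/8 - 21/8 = (y - 7/2)*(y + 1/2)^2*(y + 3)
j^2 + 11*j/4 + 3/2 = (j + 3/4)*(j + 2)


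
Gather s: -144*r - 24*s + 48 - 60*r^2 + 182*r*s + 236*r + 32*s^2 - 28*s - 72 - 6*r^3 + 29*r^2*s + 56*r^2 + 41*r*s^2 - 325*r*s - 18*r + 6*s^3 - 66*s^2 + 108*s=-6*r^3 - 4*r^2 + 74*r + 6*s^3 + s^2*(41*r - 34) + s*(29*r^2 - 143*r + 56) - 24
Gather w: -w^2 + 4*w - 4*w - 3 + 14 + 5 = 16 - w^2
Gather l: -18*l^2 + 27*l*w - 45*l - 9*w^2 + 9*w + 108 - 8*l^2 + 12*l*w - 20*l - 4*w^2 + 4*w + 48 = -26*l^2 + l*(39*w - 65) - 13*w^2 + 13*w + 156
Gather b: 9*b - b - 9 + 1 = 8*b - 8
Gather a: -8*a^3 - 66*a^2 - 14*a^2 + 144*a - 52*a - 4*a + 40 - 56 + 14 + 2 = -8*a^3 - 80*a^2 + 88*a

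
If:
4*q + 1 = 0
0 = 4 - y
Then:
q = -1/4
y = 4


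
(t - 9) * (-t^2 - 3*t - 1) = -t^3 + 6*t^2 + 26*t + 9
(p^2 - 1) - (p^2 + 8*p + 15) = -8*p - 16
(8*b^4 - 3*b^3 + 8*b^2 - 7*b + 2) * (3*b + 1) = 24*b^5 - b^4 + 21*b^3 - 13*b^2 - b + 2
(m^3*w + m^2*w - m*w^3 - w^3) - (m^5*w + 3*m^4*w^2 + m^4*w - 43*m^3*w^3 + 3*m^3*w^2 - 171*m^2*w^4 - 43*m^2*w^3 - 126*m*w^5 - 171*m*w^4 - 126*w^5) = -m^5*w - 3*m^4*w^2 - m^4*w + 43*m^3*w^3 - 3*m^3*w^2 + m^3*w + 171*m^2*w^4 + 43*m^2*w^3 + m^2*w + 126*m*w^5 + 171*m*w^4 - m*w^3 + 126*w^5 - w^3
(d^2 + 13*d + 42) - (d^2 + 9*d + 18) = 4*d + 24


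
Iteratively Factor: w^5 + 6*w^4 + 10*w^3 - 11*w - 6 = (w + 1)*(w^4 + 5*w^3 + 5*w^2 - 5*w - 6) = (w + 1)^2*(w^3 + 4*w^2 + w - 6) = (w - 1)*(w + 1)^2*(w^2 + 5*w + 6) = (w - 1)*(w + 1)^2*(w + 2)*(w + 3)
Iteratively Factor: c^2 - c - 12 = (c - 4)*(c + 3)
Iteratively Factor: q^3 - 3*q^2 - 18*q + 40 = (q + 4)*(q^2 - 7*q + 10) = (q - 2)*(q + 4)*(q - 5)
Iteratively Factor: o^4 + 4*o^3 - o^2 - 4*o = (o + 1)*(o^3 + 3*o^2 - 4*o) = o*(o + 1)*(o^2 + 3*o - 4) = o*(o + 1)*(o + 4)*(o - 1)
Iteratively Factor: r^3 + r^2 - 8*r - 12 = (r - 3)*(r^2 + 4*r + 4) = (r - 3)*(r + 2)*(r + 2)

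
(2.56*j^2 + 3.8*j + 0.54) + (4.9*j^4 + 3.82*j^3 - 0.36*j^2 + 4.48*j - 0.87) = 4.9*j^4 + 3.82*j^3 + 2.2*j^2 + 8.28*j - 0.33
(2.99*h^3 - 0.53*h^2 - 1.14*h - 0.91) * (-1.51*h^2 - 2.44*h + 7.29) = -4.5149*h^5 - 6.4953*h^4 + 24.8117*h^3 + 0.292*h^2 - 6.0902*h - 6.6339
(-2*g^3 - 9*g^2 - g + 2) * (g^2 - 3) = -2*g^5 - 9*g^4 + 5*g^3 + 29*g^2 + 3*g - 6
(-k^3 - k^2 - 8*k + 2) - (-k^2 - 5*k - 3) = -k^3 - 3*k + 5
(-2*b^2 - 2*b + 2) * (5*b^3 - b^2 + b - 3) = -10*b^5 - 8*b^4 + 10*b^3 + 2*b^2 + 8*b - 6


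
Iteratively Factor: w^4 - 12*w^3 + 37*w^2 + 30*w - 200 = (w + 2)*(w^3 - 14*w^2 + 65*w - 100) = (w - 5)*(w + 2)*(w^2 - 9*w + 20) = (w - 5)^2*(w + 2)*(w - 4)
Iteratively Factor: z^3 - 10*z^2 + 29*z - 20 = (z - 1)*(z^2 - 9*z + 20) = (z - 5)*(z - 1)*(z - 4)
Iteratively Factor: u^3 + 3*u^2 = (u)*(u^2 + 3*u) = u*(u + 3)*(u)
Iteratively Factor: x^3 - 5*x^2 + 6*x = (x - 3)*(x^2 - 2*x) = (x - 3)*(x - 2)*(x)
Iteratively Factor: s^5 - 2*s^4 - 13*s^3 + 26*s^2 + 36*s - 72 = (s - 2)*(s^4 - 13*s^2 + 36) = (s - 2)*(s + 3)*(s^3 - 3*s^2 - 4*s + 12) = (s - 2)^2*(s + 3)*(s^2 - s - 6) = (s - 2)^2*(s + 2)*(s + 3)*(s - 3)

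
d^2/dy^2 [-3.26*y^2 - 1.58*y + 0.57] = -6.52000000000000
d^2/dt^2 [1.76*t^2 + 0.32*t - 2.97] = 3.52000000000000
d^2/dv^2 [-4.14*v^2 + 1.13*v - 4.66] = -8.28000000000000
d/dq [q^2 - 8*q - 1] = 2*q - 8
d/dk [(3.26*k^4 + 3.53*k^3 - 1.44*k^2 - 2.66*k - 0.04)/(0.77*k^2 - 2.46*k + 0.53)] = (5.0204*k^5 - 21.3407*k^4 - 10.4564*k^3 + 11.2033*k^2 - 1.4648*k - 1.5082)/(0.5929*k^4 - 3.7884*k^3 + 6.8678*k^2 - 2.6076*k + 0.2809)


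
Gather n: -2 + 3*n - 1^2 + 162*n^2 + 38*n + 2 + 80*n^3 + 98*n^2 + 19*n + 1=80*n^3 + 260*n^2 + 60*n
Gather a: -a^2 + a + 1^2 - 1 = -a^2 + a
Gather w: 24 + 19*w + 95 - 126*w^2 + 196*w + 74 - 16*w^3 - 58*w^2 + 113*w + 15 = -16*w^3 - 184*w^2 + 328*w + 208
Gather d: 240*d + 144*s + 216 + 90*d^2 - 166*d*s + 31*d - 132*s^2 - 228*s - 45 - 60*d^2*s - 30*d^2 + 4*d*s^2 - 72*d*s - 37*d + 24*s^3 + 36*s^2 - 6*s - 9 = d^2*(60 - 60*s) + d*(4*s^2 - 238*s + 234) + 24*s^3 - 96*s^2 - 90*s + 162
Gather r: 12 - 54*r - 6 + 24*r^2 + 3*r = 24*r^2 - 51*r + 6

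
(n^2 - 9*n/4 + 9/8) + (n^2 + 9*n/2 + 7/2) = 2*n^2 + 9*n/4 + 37/8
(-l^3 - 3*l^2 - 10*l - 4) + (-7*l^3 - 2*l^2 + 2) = -8*l^3 - 5*l^2 - 10*l - 2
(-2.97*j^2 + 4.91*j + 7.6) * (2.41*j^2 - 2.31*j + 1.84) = -7.1577*j^4 + 18.6938*j^3 + 1.5091*j^2 - 8.5216*j + 13.984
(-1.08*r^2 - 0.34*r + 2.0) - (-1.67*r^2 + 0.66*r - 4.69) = 0.59*r^2 - 1.0*r + 6.69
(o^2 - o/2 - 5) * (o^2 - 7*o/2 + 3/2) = o^4 - 4*o^3 - 7*o^2/4 + 67*o/4 - 15/2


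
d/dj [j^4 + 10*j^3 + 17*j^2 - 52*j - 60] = 4*j^3 + 30*j^2 + 34*j - 52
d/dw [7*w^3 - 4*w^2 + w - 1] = 21*w^2 - 8*w + 1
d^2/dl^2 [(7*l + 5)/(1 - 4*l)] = -216/(4*l - 1)^3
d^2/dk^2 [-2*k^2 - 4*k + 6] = -4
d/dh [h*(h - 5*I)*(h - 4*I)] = 3*h^2 - 18*I*h - 20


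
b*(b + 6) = b^2 + 6*b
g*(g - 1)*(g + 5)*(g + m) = g^4 + g^3*m + 4*g^3 + 4*g^2*m - 5*g^2 - 5*g*m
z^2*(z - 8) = z^3 - 8*z^2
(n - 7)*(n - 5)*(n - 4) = n^3 - 16*n^2 + 83*n - 140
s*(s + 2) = s^2 + 2*s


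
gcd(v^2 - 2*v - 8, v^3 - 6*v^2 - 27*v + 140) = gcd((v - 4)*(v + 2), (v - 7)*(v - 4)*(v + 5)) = v - 4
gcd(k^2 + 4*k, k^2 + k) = k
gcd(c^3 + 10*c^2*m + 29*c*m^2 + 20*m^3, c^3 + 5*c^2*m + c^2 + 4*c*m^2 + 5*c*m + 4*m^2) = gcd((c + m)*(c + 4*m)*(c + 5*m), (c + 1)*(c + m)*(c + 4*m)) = c^2 + 5*c*m + 4*m^2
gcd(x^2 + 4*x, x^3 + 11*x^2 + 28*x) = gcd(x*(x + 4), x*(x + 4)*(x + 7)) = x^2 + 4*x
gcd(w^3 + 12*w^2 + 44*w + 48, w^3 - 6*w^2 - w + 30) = w + 2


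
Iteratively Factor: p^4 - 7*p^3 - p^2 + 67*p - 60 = (p - 1)*(p^3 - 6*p^2 - 7*p + 60) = (p - 5)*(p - 1)*(p^2 - p - 12) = (p - 5)*(p - 1)*(p + 3)*(p - 4)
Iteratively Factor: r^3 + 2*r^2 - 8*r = (r - 2)*(r^2 + 4*r) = (r - 2)*(r + 4)*(r)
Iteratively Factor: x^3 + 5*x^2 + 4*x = (x + 1)*(x^2 + 4*x) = x*(x + 1)*(x + 4)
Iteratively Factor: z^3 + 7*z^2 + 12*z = (z)*(z^2 + 7*z + 12) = z*(z + 3)*(z + 4)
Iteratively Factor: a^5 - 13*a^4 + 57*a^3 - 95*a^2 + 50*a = (a - 5)*(a^4 - 8*a^3 + 17*a^2 - 10*a) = (a - 5)*(a - 1)*(a^3 - 7*a^2 + 10*a) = (a - 5)^2*(a - 1)*(a^2 - 2*a) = a*(a - 5)^2*(a - 1)*(a - 2)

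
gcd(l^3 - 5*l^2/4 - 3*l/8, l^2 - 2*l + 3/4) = l - 3/2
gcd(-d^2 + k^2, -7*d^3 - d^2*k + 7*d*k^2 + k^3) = d^2 - k^2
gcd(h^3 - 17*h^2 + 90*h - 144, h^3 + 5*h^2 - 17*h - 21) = h - 3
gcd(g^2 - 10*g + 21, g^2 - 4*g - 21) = g - 7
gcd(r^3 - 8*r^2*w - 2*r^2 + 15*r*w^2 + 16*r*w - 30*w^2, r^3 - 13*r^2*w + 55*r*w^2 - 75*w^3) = r^2 - 8*r*w + 15*w^2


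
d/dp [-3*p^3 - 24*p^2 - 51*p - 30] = -9*p^2 - 48*p - 51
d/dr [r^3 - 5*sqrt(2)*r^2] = r*(3*r - 10*sqrt(2))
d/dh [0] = 0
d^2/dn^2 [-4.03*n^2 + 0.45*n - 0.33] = -8.06000000000000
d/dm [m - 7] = 1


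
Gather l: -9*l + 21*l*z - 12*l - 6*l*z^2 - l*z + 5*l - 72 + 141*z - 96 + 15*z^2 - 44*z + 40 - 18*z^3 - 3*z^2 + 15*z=l*(-6*z^2 + 20*z - 16) - 18*z^3 + 12*z^2 + 112*z - 128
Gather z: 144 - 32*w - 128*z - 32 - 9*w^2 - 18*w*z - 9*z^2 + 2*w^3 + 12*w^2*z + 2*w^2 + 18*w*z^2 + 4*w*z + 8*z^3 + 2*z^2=2*w^3 - 7*w^2 - 32*w + 8*z^3 + z^2*(18*w - 7) + z*(12*w^2 - 14*w - 128) + 112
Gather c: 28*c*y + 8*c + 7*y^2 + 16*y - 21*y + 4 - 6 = c*(28*y + 8) + 7*y^2 - 5*y - 2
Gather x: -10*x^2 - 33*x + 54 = -10*x^2 - 33*x + 54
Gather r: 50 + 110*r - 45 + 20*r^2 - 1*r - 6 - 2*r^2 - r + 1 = 18*r^2 + 108*r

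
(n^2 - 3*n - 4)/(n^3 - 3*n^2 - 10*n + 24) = (n + 1)/(n^2 + n - 6)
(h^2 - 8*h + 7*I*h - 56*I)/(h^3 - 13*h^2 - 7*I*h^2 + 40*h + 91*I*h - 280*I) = (h + 7*I)/(h^2 - h*(5 + 7*I) + 35*I)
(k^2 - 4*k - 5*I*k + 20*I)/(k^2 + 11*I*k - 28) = (k^2 - 4*k - 5*I*k + 20*I)/(k^2 + 11*I*k - 28)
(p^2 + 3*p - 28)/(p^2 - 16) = (p + 7)/(p + 4)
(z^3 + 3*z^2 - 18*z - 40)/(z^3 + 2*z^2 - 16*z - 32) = (z + 5)/(z + 4)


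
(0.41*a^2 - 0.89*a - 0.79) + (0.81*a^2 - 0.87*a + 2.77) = 1.22*a^2 - 1.76*a + 1.98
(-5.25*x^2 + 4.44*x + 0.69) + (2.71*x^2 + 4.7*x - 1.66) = -2.54*x^2 + 9.14*x - 0.97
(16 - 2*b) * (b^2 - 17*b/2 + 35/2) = -2*b^3 + 33*b^2 - 171*b + 280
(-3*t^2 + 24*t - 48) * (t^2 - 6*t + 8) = -3*t^4 + 42*t^3 - 216*t^2 + 480*t - 384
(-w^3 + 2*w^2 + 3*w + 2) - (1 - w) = -w^3 + 2*w^2 + 4*w + 1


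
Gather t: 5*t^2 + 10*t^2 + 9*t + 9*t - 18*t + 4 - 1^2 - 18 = 15*t^2 - 15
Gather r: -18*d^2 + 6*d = -18*d^2 + 6*d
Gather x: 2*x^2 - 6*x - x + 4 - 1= 2*x^2 - 7*x + 3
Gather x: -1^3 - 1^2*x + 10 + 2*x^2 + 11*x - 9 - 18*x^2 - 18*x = -16*x^2 - 8*x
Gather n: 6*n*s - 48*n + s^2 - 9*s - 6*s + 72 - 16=n*(6*s - 48) + s^2 - 15*s + 56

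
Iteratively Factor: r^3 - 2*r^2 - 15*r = (r + 3)*(r^2 - 5*r) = r*(r + 3)*(r - 5)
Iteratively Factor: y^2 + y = (y + 1)*(y)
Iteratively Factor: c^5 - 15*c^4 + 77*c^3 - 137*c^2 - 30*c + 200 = (c - 5)*(c^4 - 10*c^3 + 27*c^2 - 2*c - 40) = (c - 5)*(c - 2)*(c^3 - 8*c^2 + 11*c + 20) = (c - 5)*(c - 4)*(c - 2)*(c^2 - 4*c - 5) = (c - 5)*(c - 4)*(c - 2)*(c + 1)*(c - 5)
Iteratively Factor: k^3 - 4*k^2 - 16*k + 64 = (k - 4)*(k^2 - 16) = (k - 4)*(k + 4)*(k - 4)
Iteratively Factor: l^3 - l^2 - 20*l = (l + 4)*(l^2 - 5*l) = (l - 5)*(l + 4)*(l)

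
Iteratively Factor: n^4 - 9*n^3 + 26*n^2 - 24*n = (n - 4)*(n^3 - 5*n^2 + 6*n) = n*(n - 4)*(n^2 - 5*n + 6) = n*(n - 4)*(n - 3)*(n - 2)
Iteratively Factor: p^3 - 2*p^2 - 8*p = (p + 2)*(p^2 - 4*p) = p*(p + 2)*(p - 4)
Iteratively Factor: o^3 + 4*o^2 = (o)*(o^2 + 4*o) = o*(o + 4)*(o)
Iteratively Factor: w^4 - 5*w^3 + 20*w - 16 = (w - 4)*(w^3 - w^2 - 4*w + 4) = (w - 4)*(w - 2)*(w^2 + w - 2) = (w - 4)*(w - 2)*(w + 2)*(w - 1)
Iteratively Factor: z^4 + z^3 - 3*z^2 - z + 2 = (z - 1)*(z^3 + 2*z^2 - z - 2) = (z - 1)^2*(z^2 + 3*z + 2) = (z - 1)^2*(z + 2)*(z + 1)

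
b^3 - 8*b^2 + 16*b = b*(b - 4)^2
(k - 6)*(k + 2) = k^2 - 4*k - 12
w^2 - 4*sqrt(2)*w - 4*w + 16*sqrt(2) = (w - 4)*(w - 4*sqrt(2))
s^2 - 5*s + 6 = (s - 3)*(s - 2)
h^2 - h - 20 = (h - 5)*(h + 4)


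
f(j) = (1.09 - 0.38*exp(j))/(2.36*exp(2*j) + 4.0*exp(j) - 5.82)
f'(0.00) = -21.94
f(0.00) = 1.31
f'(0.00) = -21.94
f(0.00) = 1.31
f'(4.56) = 0.00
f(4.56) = -0.00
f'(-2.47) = -0.01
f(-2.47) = -0.19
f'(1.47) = -0.01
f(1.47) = -0.01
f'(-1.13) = -0.07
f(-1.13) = -0.23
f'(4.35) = 0.00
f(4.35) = -0.00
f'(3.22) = 0.00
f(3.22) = -0.01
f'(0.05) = -7.00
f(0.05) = 0.70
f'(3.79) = 0.00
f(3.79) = -0.00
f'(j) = (1.09 - 0.38*exp(j))*(-4.72*exp(2*j) - 4.0*exp(j))/(2.36*exp(2*j) + 4.0*exp(j) - 5.82)^2 - 0.38*exp(j)/(2.36*exp(2*j) + 4.0*exp(j) - 5.82)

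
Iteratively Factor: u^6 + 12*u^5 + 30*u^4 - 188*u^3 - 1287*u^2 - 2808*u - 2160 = (u - 5)*(u^5 + 17*u^4 + 115*u^3 + 387*u^2 + 648*u + 432) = (u - 5)*(u + 3)*(u^4 + 14*u^3 + 73*u^2 + 168*u + 144) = (u - 5)*(u + 3)^2*(u^3 + 11*u^2 + 40*u + 48) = (u - 5)*(u + 3)^2*(u + 4)*(u^2 + 7*u + 12) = (u - 5)*(u + 3)^2*(u + 4)^2*(u + 3)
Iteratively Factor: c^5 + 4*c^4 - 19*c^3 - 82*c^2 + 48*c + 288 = (c + 3)*(c^4 + c^3 - 22*c^2 - 16*c + 96) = (c + 3)^2*(c^3 - 2*c^2 - 16*c + 32) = (c - 2)*(c + 3)^2*(c^2 - 16) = (c - 4)*(c - 2)*(c + 3)^2*(c + 4)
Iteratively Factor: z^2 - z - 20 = (z + 4)*(z - 5)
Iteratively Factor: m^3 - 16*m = (m - 4)*(m^2 + 4*m) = (m - 4)*(m + 4)*(m)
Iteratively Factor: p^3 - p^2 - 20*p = (p)*(p^2 - p - 20) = p*(p + 4)*(p - 5)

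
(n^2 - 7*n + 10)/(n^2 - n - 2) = (n - 5)/(n + 1)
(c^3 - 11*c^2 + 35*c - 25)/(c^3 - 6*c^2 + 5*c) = (c - 5)/c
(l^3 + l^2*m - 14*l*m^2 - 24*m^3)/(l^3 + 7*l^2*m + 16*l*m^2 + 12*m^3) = (l - 4*m)/(l + 2*m)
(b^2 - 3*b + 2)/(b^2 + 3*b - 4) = (b - 2)/(b + 4)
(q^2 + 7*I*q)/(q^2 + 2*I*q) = (q + 7*I)/(q + 2*I)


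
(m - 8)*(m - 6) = m^2 - 14*m + 48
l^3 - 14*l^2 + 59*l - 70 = (l - 7)*(l - 5)*(l - 2)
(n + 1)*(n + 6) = n^2 + 7*n + 6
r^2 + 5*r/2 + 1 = (r + 1/2)*(r + 2)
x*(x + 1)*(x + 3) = x^3 + 4*x^2 + 3*x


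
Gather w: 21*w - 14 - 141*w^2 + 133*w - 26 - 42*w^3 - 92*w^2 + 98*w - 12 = -42*w^3 - 233*w^2 + 252*w - 52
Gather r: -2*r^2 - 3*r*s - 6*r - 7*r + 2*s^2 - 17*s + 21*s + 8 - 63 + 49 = -2*r^2 + r*(-3*s - 13) + 2*s^2 + 4*s - 6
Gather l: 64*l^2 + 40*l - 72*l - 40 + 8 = 64*l^2 - 32*l - 32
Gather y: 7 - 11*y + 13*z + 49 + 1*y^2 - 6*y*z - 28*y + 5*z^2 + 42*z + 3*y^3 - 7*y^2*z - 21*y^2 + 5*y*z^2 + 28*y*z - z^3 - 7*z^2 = 3*y^3 + y^2*(-7*z - 20) + y*(5*z^2 + 22*z - 39) - z^3 - 2*z^2 + 55*z + 56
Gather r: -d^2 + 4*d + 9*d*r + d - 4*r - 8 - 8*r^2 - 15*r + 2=-d^2 + 5*d - 8*r^2 + r*(9*d - 19) - 6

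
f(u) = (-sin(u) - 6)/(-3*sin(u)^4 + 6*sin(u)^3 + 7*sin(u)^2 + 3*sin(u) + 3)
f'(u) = (-sin(u) - 6)*(12*sin(u)^3*cos(u) - 18*sin(u)^2*cos(u) - 14*sin(u)*cos(u) - 3*cos(u))/(-3*sin(u)^4 + 6*sin(u)^3 + 7*sin(u)^2 + 3*sin(u) + 3)^2 - cos(u)/(-3*sin(u)^4 + 6*sin(u)^3 + 7*sin(u)^2 + 3*sin(u) + 3) = (-9*sin(u)^4 - 60*sin(u)^3 + 115*sin(u)^2 + 84*sin(u) + 15)*cos(u)/(-3*sin(u)^4 + 6*sin(u)^3 + 7*sin(u)^2 + 3*sin(u) + 3)^2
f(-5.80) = -1.02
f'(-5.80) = 1.58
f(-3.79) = -0.80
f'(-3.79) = -1.08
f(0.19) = -1.61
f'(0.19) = 2.29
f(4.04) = -5.55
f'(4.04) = -31.70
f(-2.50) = -2.65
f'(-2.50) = -3.39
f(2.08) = -0.52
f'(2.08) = -0.37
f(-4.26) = -0.50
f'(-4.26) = -0.31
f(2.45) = -0.75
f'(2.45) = -0.97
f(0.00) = -2.00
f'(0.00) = 1.67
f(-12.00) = -0.90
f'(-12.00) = 1.32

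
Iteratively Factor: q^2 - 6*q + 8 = (q - 2)*(q - 4)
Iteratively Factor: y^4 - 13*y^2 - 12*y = (y - 4)*(y^3 + 4*y^2 + 3*y) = y*(y - 4)*(y^2 + 4*y + 3) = y*(y - 4)*(y + 3)*(y + 1)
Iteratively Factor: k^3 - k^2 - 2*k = (k + 1)*(k^2 - 2*k) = k*(k + 1)*(k - 2)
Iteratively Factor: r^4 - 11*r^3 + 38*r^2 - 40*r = (r - 4)*(r^3 - 7*r^2 + 10*r) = (r - 5)*(r - 4)*(r^2 - 2*r) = (r - 5)*(r - 4)*(r - 2)*(r)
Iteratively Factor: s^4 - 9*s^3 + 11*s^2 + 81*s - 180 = (s - 5)*(s^3 - 4*s^2 - 9*s + 36) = (s - 5)*(s + 3)*(s^2 - 7*s + 12) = (s - 5)*(s - 4)*(s + 3)*(s - 3)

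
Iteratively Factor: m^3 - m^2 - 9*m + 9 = (m + 3)*(m^2 - 4*m + 3) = (m - 3)*(m + 3)*(m - 1)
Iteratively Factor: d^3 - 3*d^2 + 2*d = (d - 2)*(d^2 - d) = (d - 2)*(d - 1)*(d)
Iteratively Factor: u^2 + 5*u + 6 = (u + 2)*(u + 3)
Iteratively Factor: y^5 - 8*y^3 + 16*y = (y + 2)*(y^4 - 2*y^3 - 4*y^2 + 8*y) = (y - 2)*(y + 2)*(y^3 - 4*y) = (y - 2)*(y + 2)^2*(y^2 - 2*y) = y*(y - 2)*(y + 2)^2*(y - 2)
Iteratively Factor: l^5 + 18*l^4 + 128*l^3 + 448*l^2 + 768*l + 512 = (l + 4)*(l^4 + 14*l^3 + 72*l^2 + 160*l + 128) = (l + 2)*(l + 4)*(l^3 + 12*l^2 + 48*l + 64) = (l + 2)*(l + 4)^2*(l^2 + 8*l + 16) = (l + 2)*(l + 4)^3*(l + 4)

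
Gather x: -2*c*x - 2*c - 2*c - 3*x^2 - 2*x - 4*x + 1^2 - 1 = -4*c - 3*x^2 + x*(-2*c - 6)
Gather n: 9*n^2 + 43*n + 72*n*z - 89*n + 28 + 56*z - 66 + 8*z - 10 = 9*n^2 + n*(72*z - 46) + 64*z - 48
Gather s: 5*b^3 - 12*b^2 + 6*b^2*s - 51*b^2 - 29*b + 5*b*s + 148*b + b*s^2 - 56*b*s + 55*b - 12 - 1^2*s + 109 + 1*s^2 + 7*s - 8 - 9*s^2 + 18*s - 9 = 5*b^3 - 63*b^2 + 174*b + s^2*(b - 8) + s*(6*b^2 - 51*b + 24) + 80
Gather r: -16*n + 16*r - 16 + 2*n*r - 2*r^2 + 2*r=-16*n - 2*r^2 + r*(2*n + 18) - 16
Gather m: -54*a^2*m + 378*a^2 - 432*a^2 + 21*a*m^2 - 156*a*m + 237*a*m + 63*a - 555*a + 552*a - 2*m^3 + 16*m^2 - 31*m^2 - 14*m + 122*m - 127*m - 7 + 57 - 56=-54*a^2 + 60*a - 2*m^3 + m^2*(21*a - 15) + m*(-54*a^2 + 81*a - 19) - 6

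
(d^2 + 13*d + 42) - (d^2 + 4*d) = 9*d + 42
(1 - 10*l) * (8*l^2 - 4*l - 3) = -80*l^3 + 48*l^2 + 26*l - 3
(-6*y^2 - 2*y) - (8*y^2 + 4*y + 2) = -14*y^2 - 6*y - 2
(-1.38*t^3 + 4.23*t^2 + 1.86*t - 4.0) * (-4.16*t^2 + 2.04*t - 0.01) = 5.7408*t^5 - 20.412*t^4 + 0.9054*t^3 + 20.3921*t^2 - 8.1786*t + 0.04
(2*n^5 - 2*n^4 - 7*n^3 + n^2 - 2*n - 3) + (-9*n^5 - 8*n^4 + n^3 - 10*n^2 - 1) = -7*n^5 - 10*n^4 - 6*n^3 - 9*n^2 - 2*n - 4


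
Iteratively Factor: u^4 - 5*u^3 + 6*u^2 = (u)*(u^3 - 5*u^2 + 6*u) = u^2*(u^2 - 5*u + 6) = u^2*(u - 2)*(u - 3)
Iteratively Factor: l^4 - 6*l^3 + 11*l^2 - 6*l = (l - 1)*(l^3 - 5*l^2 + 6*l) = l*(l - 1)*(l^2 - 5*l + 6) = l*(l - 3)*(l - 1)*(l - 2)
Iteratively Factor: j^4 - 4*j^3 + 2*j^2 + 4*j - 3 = (j - 1)*(j^3 - 3*j^2 - j + 3) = (j - 1)^2*(j^2 - 2*j - 3) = (j - 3)*(j - 1)^2*(j + 1)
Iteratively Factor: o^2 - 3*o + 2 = (o - 1)*(o - 2)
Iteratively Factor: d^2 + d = (d)*(d + 1)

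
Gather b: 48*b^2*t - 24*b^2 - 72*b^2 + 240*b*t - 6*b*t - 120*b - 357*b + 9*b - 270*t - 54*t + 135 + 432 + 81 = b^2*(48*t - 96) + b*(234*t - 468) - 324*t + 648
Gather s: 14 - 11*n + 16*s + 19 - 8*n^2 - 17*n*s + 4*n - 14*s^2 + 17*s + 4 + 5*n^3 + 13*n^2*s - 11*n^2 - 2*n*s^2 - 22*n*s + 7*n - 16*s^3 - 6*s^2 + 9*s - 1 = 5*n^3 - 19*n^2 - 16*s^3 + s^2*(-2*n - 20) + s*(13*n^2 - 39*n + 42) + 36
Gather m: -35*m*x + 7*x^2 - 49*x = -35*m*x + 7*x^2 - 49*x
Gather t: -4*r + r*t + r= r*t - 3*r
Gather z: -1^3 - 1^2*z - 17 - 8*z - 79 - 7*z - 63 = -16*z - 160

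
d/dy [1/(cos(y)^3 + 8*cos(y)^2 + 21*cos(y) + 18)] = (3*cos(y) + 7)*sin(y)/((cos(y) + 2)^2*(cos(y) + 3)^3)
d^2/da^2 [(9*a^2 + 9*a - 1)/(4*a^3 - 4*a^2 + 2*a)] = (36*a^6 + 108*a^5 - 186*a^4 + 68*a^3 - 18*a^2 + 6*a - 1)/(a^3*(8*a^6 - 24*a^5 + 36*a^4 - 32*a^3 + 18*a^2 - 6*a + 1))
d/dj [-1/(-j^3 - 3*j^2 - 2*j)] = (-3*j^2 - 6*j - 2)/(j^2*(j^2 + 3*j + 2)^2)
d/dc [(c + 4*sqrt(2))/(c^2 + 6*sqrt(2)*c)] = (-c^2 - 8*sqrt(2)*c - 48)/(c^2*(c^2 + 12*sqrt(2)*c + 72))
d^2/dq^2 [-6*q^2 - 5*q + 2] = -12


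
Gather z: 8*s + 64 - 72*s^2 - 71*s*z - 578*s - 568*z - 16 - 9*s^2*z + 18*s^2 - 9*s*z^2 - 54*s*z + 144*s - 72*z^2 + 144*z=-54*s^2 - 426*s + z^2*(-9*s - 72) + z*(-9*s^2 - 125*s - 424) + 48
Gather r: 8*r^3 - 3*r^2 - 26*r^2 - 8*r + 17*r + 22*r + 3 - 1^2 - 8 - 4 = 8*r^3 - 29*r^2 + 31*r - 10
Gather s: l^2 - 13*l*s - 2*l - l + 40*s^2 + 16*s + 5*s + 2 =l^2 - 3*l + 40*s^2 + s*(21 - 13*l) + 2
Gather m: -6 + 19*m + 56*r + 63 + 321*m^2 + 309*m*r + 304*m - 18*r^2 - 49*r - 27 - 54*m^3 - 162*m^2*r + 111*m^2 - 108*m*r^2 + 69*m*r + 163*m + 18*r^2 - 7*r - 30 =-54*m^3 + m^2*(432 - 162*r) + m*(-108*r^2 + 378*r + 486)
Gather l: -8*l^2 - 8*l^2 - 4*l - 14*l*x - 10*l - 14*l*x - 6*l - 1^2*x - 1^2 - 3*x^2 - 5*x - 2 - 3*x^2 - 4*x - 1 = -16*l^2 + l*(-28*x - 20) - 6*x^2 - 10*x - 4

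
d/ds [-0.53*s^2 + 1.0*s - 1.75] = 1.0 - 1.06*s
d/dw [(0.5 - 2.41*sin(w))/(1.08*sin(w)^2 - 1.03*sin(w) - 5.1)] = (2.6028*sin(w)^2 - 1.08*sin(w) + 12.806)*cos(w)/(1.1664*sin(w)^4 - 2.2248*sin(w)^3 - 9.9551*sin(w)^2 + 10.506*sin(w) + 26.01)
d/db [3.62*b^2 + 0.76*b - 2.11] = 7.24*b + 0.76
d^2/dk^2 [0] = 0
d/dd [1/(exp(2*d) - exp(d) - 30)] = (1 - 2*exp(d))*exp(d)/(-exp(2*d) + exp(d) + 30)^2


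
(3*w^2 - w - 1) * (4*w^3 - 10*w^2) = 12*w^5 - 34*w^4 + 6*w^3 + 10*w^2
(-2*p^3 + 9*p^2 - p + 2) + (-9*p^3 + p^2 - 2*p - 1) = -11*p^3 + 10*p^2 - 3*p + 1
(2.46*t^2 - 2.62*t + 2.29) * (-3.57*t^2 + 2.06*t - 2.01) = -8.7822*t^4 + 14.421*t^3 - 18.5171*t^2 + 9.9836*t - 4.6029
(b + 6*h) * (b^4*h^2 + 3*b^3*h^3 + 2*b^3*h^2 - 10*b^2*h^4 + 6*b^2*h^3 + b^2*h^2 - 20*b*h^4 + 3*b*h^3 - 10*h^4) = b^5*h^2 + 9*b^4*h^3 + 2*b^4*h^2 + 8*b^3*h^4 + 18*b^3*h^3 + b^3*h^2 - 60*b^2*h^5 + 16*b^2*h^4 + 9*b^2*h^3 - 120*b*h^5 + 8*b*h^4 - 60*h^5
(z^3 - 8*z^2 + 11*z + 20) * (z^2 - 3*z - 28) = z^5 - 11*z^4 + 7*z^3 + 211*z^2 - 368*z - 560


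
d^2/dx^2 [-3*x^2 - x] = -6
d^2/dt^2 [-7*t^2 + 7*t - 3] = -14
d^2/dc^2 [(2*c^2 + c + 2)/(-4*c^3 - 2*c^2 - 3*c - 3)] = 2*(-32*c^6 - 48*c^5 - 144*c^4 + 60*c^3 + 12*c^2 + 54*c - 15)/(64*c^9 + 96*c^8 + 192*c^7 + 296*c^6 + 288*c^5 + 306*c^4 + 243*c^3 + 135*c^2 + 81*c + 27)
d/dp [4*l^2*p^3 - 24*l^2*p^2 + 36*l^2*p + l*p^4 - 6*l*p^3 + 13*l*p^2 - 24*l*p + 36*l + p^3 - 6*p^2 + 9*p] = 12*l^2*p^2 - 48*l^2*p + 36*l^2 + 4*l*p^3 - 18*l*p^2 + 26*l*p - 24*l + 3*p^2 - 12*p + 9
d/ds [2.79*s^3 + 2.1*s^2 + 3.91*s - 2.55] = 8.37*s^2 + 4.2*s + 3.91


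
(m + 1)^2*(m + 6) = m^3 + 8*m^2 + 13*m + 6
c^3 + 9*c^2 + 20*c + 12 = (c + 1)*(c + 2)*(c + 6)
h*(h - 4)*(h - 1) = h^3 - 5*h^2 + 4*h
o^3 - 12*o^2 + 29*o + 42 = (o - 7)*(o - 6)*(o + 1)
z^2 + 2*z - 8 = (z - 2)*(z + 4)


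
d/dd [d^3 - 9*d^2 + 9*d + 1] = 3*d^2 - 18*d + 9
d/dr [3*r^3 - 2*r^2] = r*(9*r - 4)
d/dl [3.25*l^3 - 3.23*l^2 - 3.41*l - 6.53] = 9.75*l^2 - 6.46*l - 3.41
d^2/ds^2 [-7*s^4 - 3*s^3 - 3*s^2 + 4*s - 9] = -84*s^2 - 18*s - 6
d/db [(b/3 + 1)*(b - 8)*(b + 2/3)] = b^2 - 26*b/9 - 82/9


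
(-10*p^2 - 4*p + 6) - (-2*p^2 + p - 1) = -8*p^2 - 5*p + 7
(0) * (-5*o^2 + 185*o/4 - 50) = 0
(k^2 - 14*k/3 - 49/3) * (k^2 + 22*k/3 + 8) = k^4 + 8*k^3/3 - 383*k^2/9 - 1414*k/9 - 392/3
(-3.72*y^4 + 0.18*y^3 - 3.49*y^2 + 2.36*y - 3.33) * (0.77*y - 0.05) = -2.8644*y^5 + 0.3246*y^4 - 2.6963*y^3 + 1.9917*y^2 - 2.6821*y + 0.1665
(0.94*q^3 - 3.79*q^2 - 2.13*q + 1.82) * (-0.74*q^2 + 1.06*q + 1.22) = -0.6956*q^5 + 3.801*q^4 - 1.2944*q^3 - 8.2284*q^2 - 0.6694*q + 2.2204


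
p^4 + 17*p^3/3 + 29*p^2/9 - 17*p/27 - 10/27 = (p - 1/3)*(p + 1/3)*(p + 2/3)*(p + 5)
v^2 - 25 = (v - 5)*(v + 5)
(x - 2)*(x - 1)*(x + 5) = x^3 + 2*x^2 - 13*x + 10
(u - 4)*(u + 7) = u^2 + 3*u - 28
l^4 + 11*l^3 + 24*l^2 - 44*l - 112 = (l - 2)*(l + 2)*(l + 4)*(l + 7)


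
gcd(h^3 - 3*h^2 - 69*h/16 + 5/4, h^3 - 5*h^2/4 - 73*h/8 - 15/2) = h^2 - 11*h/4 - 5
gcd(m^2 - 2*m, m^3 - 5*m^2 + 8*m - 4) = m - 2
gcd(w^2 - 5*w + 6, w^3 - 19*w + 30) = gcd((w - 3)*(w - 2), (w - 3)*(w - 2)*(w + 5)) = w^2 - 5*w + 6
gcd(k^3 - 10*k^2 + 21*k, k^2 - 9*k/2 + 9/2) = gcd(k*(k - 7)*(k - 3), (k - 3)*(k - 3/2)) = k - 3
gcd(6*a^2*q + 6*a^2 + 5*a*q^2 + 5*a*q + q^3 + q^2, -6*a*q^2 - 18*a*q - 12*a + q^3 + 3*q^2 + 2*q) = q + 1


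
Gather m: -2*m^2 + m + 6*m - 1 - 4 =-2*m^2 + 7*m - 5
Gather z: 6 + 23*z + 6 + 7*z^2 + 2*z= 7*z^2 + 25*z + 12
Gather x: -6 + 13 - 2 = 5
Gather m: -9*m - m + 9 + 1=10 - 10*m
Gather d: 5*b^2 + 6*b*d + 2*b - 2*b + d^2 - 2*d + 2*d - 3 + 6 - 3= 5*b^2 + 6*b*d + d^2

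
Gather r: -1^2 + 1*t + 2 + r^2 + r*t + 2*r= r^2 + r*(t + 2) + t + 1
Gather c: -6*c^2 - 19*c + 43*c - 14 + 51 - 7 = -6*c^2 + 24*c + 30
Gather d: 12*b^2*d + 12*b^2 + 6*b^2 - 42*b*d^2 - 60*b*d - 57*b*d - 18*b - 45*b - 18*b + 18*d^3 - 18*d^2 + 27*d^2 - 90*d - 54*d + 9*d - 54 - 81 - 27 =18*b^2 - 81*b + 18*d^3 + d^2*(9 - 42*b) + d*(12*b^2 - 117*b - 135) - 162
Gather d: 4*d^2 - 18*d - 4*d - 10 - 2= 4*d^2 - 22*d - 12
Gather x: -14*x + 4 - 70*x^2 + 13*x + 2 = -70*x^2 - x + 6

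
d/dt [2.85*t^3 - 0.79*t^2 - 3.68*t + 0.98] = 8.55*t^2 - 1.58*t - 3.68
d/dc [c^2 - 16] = 2*c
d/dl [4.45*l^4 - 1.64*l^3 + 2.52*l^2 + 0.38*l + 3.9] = 17.8*l^3 - 4.92*l^2 + 5.04*l + 0.38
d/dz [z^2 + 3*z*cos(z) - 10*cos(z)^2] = -3*z*sin(z) + 2*z + 10*sin(2*z) + 3*cos(z)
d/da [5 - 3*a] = -3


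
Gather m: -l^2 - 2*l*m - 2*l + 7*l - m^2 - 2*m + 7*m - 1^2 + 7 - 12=-l^2 + 5*l - m^2 + m*(5 - 2*l) - 6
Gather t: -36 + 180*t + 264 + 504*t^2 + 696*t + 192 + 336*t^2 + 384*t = 840*t^2 + 1260*t + 420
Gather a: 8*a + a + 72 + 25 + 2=9*a + 99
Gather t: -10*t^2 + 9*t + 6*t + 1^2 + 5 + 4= -10*t^2 + 15*t + 10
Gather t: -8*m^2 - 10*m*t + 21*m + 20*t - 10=-8*m^2 + 21*m + t*(20 - 10*m) - 10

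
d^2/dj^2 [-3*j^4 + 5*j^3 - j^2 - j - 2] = -36*j^2 + 30*j - 2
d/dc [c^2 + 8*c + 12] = 2*c + 8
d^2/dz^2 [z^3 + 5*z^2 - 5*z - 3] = 6*z + 10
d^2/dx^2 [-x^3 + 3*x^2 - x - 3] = 6 - 6*x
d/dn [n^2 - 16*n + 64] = 2*n - 16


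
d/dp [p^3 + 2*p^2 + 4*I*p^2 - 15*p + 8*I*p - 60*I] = 3*p^2 + p*(4 + 8*I) - 15 + 8*I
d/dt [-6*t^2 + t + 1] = 1 - 12*t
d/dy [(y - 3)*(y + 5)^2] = (y + 5)*(3*y - 1)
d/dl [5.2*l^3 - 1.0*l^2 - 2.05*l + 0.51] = 15.6*l^2 - 2.0*l - 2.05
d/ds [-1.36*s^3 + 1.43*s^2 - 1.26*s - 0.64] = -4.08*s^2 + 2.86*s - 1.26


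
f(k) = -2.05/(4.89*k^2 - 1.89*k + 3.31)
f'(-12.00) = -0.00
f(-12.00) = -0.00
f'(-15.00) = -0.00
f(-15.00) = -0.00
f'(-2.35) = -0.04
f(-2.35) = -0.06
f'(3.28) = 0.03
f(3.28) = -0.04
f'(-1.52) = -0.11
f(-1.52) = -0.12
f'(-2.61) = -0.03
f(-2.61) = -0.05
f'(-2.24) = -0.05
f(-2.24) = -0.06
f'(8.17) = 0.00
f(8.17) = -0.01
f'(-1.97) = -0.06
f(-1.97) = -0.08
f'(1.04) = 0.39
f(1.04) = -0.31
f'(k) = -2.05*(1.89 - 9.78*k)/(4.89*k^2 - 1.89*k + 3.31)^2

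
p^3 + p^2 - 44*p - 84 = (p - 7)*(p + 2)*(p + 6)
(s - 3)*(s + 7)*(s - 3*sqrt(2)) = s^3 - 3*sqrt(2)*s^2 + 4*s^2 - 21*s - 12*sqrt(2)*s + 63*sqrt(2)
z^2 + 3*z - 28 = (z - 4)*(z + 7)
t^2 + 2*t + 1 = (t + 1)^2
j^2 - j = j*(j - 1)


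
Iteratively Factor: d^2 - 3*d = (d - 3)*(d)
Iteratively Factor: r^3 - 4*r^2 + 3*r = (r)*(r^2 - 4*r + 3) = r*(r - 1)*(r - 3)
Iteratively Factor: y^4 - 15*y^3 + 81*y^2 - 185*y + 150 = (y - 5)*(y^3 - 10*y^2 + 31*y - 30) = (y - 5)*(y - 2)*(y^2 - 8*y + 15) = (y - 5)*(y - 3)*(y - 2)*(y - 5)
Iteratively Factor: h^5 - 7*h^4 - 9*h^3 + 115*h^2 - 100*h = (h)*(h^4 - 7*h^3 - 9*h^2 + 115*h - 100) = h*(h - 1)*(h^3 - 6*h^2 - 15*h + 100) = h*(h - 5)*(h - 1)*(h^2 - h - 20) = h*(h - 5)*(h - 1)*(h + 4)*(h - 5)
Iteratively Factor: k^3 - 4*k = (k)*(k^2 - 4) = k*(k - 2)*(k + 2)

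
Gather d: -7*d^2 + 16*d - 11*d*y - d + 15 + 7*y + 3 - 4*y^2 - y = -7*d^2 + d*(15 - 11*y) - 4*y^2 + 6*y + 18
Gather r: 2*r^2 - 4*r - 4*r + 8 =2*r^2 - 8*r + 8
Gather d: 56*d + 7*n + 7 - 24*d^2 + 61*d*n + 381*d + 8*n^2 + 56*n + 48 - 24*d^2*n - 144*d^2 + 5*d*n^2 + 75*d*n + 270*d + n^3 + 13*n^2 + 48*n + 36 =d^2*(-24*n - 168) + d*(5*n^2 + 136*n + 707) + n^3 + 21*n^2 + 111*n + 91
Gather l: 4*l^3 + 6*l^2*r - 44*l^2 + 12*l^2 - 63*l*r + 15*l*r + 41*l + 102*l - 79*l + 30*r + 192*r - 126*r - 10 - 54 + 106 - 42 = 4*l^3 + l^2*(6*r - 32) + l*(64 - 48*r) + 96*r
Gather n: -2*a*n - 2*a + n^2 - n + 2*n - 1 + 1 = -2*a + n^2 + n*(1 - 2*a)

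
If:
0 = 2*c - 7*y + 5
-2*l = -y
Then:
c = 7*y/2 - 5/2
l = y/2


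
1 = 1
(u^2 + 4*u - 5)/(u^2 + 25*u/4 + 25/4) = 4*(u - 1)/(4*u + 5)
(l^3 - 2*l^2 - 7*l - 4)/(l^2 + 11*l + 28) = (l^3 - 2*l^2 - 7*l - 4)/(l^2 + 11*l + 28)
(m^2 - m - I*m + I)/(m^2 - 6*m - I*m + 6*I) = (m - 1)/(m - 6)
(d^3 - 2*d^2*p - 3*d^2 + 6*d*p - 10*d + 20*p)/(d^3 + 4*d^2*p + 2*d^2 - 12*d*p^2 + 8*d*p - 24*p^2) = (d - 5)/(d + 6*p)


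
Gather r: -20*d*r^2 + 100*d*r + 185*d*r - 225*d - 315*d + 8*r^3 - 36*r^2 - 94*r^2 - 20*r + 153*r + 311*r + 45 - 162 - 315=-540*d + 8*r^3 + r^2*(-20*d - 130) + r*(285*d + 444) - 432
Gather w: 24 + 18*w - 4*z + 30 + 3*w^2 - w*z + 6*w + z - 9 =3*w^2 + w*(24 - z) - 3*z + 45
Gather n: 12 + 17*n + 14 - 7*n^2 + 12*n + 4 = -7*n^2 + 29*n + 30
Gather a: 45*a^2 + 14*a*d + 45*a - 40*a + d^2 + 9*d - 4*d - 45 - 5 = 45*a^2 + a*(14*d + 5) + d^2 + 5*d - 50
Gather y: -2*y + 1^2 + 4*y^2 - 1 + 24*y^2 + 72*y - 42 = 28*y^2 + 70*y - 42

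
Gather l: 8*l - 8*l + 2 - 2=0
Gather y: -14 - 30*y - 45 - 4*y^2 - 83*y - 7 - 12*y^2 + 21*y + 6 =-16*y^2 - 92*y - 60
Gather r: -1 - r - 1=-r - 2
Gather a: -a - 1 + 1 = -a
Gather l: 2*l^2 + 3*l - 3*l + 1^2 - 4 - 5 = 2*l^2 - 8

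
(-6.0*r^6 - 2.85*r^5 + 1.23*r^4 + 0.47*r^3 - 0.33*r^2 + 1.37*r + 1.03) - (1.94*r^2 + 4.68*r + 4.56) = -6.0*r^6 - 2.85*r^5 + 1.23*r^4 + 0.47*r^3 - 2.27*r^2 - 3.31*r - 3.53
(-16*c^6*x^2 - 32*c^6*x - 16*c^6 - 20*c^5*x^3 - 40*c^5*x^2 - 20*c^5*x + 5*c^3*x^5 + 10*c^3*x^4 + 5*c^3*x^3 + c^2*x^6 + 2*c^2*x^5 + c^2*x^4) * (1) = -16*c^6*x^2 - 32*c^6*x - 16*c^6 - 20*c^5*x^3 - 40*c^5*x^2 - 20*c^5*x + 5*c^3*x^5 + 10*c^3*x^4 + 5*c^3*x^3 + c^2*x^6 + 2*c^2*x^5 + c^2*x^4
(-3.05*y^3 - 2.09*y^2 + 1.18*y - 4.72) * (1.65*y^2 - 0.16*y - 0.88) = -5.0325*y^5 - 2.9605*y^4 + 4.9654*y^3 - 6.1376*y^2 - 0.2832*y + 4.1536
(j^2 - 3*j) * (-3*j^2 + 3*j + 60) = -3*j^4 + 12*j^3 + 51*j^2 - 180*j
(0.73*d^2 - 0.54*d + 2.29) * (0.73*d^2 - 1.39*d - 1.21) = 0.5329*d^4 - 1.4089*d^3 + 1.539*d^2 - 2.5297*d - 2.7709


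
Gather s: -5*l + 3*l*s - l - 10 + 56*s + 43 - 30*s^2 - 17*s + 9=-6*l - 30*s^2 + s*(3*l + 39) + 42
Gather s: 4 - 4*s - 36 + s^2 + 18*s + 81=s^2 + 14*s + 49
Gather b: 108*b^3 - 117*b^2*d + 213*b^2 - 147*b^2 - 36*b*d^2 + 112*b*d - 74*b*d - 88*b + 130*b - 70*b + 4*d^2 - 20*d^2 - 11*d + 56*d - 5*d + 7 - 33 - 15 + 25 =108*b^3 + b^2*(66 - 117*d) + b*(-36*d^2 + 38*d - 28) - 16*d^2 + 40*d - 16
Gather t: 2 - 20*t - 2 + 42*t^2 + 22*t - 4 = 42*t^2 + 2*t - 4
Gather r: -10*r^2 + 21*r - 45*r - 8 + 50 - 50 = -10*r^2 - 24*r - 8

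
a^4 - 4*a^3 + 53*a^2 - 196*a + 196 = (a - 2)^2*(a - 7*I)*(a + 7*I)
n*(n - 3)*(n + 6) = n^3 + 3*n^2 - 18*n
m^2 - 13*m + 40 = (m - 8)*(m - 5)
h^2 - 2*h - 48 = (h - 8)*(h + 6)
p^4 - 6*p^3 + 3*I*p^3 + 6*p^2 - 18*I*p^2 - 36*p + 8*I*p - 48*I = (p - 6)*(p - 2*I)*(p + I)*(p + 4*I)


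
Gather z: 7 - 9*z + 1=8 - 9*z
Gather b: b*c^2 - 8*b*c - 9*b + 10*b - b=b*(c^2 - 8*c)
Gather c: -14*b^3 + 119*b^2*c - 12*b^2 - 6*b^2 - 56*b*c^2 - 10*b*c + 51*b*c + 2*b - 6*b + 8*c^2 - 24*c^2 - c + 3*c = -14*b^3 - 18*b^2 - 4*b + c^2*(-56*b - 16) + c*(119*b^2 + 41*b + 2)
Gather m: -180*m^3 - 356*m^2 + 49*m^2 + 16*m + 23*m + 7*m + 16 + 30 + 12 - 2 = -180*m^3 - 307*m^2 + 46*m + 56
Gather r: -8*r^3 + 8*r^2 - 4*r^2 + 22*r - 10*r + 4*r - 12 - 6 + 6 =-8*r^3 + 4*r^2 + 16*r - 12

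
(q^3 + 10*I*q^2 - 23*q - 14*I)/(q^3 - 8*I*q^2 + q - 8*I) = (q^2 + 9*I*q - 14)/(q^2 - 9*I*q - 8)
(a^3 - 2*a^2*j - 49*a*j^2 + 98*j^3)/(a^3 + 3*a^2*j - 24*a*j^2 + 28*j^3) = (a - 7*j)/(a - 2*j)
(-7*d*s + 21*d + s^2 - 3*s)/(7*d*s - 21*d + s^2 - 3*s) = (-7*d + s)/(7*d + s)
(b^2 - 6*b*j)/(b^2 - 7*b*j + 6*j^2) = b/(b - j)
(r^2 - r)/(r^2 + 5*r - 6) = r/(r + 6)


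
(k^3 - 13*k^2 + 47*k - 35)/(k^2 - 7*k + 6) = (k^2 - 12*k + 35)/(k - 6)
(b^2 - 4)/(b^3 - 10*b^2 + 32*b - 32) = (b + 2)/(b^2 - 8*b + 16)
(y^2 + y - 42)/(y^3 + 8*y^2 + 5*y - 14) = (y - 6)/(y^2 + y - 2)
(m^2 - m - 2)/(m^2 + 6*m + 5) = (m - 2)/(m + 5)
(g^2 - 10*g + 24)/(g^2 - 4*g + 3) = (g^2 - 10*g + 24)/(g^2 - 4*g + 3)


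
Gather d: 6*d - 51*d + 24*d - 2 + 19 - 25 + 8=-21*d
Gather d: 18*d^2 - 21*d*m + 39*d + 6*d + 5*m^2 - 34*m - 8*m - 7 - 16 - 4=18*d^2 + d*(45 - 21*m) + 5*m^2 - 42*m - 27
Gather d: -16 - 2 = -18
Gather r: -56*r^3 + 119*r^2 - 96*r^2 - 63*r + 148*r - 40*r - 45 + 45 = -56*r^3 + 23*r^2 + 45*r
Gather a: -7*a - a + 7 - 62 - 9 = -8*a - 64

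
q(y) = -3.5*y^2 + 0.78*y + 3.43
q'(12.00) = -83.22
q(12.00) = -491.21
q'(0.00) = 0.78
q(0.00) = 3.43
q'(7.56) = -52.14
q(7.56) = -190.71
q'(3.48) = -23.58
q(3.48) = -36.24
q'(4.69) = -32.05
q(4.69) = -69.90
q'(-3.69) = 26.61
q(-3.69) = -47.10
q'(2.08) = -13.78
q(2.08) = -10.09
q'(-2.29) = 16.81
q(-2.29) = -16.71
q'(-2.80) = 20.38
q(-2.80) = -26.19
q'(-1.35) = 10.23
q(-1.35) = -4.00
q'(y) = 0.78 - 7.0*y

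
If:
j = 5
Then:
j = 5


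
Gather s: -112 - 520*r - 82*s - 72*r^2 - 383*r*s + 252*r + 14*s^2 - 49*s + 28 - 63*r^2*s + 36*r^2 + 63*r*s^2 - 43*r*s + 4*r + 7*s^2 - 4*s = -36*r^2 - 264*r + s^2*(63*r + 21) + s*(-63*r^2 - 426*r - 135) - 84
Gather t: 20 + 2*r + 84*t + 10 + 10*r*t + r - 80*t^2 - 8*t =3*r - 80*t^2 + t*(10*r + 76) + 30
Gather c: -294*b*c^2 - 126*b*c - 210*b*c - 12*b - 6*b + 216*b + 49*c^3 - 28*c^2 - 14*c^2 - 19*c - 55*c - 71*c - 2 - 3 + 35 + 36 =198*b + 49*c^3 + c^2*(-294*b - 42) + c*(-336*b - 145) + 66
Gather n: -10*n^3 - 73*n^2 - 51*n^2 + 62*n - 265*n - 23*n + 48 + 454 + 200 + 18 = -10*n^3 - 124*n^2 - 226*n + 720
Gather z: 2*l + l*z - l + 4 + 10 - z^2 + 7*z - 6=l - z^2 + z*(l + 7) + 8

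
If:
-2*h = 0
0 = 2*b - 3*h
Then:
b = 0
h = 0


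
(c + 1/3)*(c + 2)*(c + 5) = c^3 + 22*c^2/3 + 37*c/3 + 10/3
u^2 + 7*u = u*(u + 7)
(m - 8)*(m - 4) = m^2 - 12*m + 32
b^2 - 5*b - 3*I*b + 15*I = (b - 5)*(b - 3*I)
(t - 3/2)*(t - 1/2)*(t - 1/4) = t^3 - 9*t^2/4 + 5*t/4 - 3/16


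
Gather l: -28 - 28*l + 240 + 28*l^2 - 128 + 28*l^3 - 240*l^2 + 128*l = 28*l^3 - 212*l^2 + 100*l + 84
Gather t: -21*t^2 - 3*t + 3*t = -21*t^2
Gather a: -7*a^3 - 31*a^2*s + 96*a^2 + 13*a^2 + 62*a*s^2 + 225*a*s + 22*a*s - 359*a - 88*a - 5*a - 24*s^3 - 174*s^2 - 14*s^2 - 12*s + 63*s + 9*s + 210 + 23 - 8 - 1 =-7*a^3 + a^2*(109 - 31*s) + a*(62*s^2 + 247*s - 452) - 24*s^3 - 188*s^2 + 60*s + 224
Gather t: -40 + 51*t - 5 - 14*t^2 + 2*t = -14*t^2 + 53*t - 45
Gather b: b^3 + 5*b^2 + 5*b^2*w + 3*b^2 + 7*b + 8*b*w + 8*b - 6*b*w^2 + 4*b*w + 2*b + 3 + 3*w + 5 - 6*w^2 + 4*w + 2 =b^3 + b^2*(5*w + 8) + b*(-6*w^2 + 12*w + 17) - 6*w^2 + 7*w + 10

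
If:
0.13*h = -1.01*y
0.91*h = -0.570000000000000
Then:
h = -0.63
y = 0.08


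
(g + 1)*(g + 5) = g^2 + 6*g + 5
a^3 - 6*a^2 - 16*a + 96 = (a - 6)*(a - 4)*(a + 4)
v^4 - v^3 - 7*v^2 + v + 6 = (v - 3)*(v - 1)*(v + 1)*(v + 2)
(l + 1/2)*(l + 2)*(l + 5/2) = l^3 + 5*l^2 + 29*l/4 + 5/2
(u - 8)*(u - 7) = u^2 - 15*u + 56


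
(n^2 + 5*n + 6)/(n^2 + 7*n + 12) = (n + 2)/(n + 4)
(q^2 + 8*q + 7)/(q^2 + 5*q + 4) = (q + 7)/(q + 4)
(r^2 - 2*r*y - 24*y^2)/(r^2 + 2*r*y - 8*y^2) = (-r + 6*y)/(-r + 2*y)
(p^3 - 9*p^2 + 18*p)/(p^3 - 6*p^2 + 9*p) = (p - 6)/(p - 3)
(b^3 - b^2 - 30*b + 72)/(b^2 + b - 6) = (b^3 - b^2 - 30*b + 72)/(b^2 + b - 6)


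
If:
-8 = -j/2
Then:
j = 16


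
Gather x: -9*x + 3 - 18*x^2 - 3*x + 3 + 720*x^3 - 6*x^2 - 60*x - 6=720*x^3 - 24*x^2 - 72*x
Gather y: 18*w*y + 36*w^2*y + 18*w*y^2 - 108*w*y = 18*w*y^2 + y*(36*w^2 - 90*w)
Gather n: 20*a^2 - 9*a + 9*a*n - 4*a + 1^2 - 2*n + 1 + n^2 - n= 20*a^2 - 13*a + n^2 + n*(9*a - 3) + 2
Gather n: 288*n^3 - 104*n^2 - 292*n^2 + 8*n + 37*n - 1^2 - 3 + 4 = 288*n^3 - 396*n^2 + 45*n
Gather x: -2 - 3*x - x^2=-x^2 - 3*x - 2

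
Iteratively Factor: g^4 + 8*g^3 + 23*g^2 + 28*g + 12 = (g + 1)*(g^3 + 7*g^2 + 16*g + 12) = (g + 1)*(g + 3)*(g^2 + 4*g + 4) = (g + 1)*(g + 2)*(g + 3)*(g + 2)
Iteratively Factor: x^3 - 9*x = (x - 3)*(x^2 + 3*x) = (x - 3)*(x + 3)*(x)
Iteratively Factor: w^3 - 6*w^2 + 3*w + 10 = (w - 5)*(w^2 - w - 2) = (w - 5)*(w - 2)*(w + 1)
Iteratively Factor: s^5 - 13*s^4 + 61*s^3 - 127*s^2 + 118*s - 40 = (s - 1)*(s^4 - 12*s^3 + 49*s^2 - 78*s + 40) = (s - 5)*(s - 1)*(s^3 - 7*s^2 + 14*s - 8) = (s - 5)*(s - 4)*(s - 1)*(s^2 - 3*s + 2) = (s - 5)*(s - 4)*(s - 2)*(s - 1)*(s - 1)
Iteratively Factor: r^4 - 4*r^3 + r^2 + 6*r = (r + 1)*(r^3 - 5*r^2 + 6*r) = r*(r + 1)*(r^2 - 5*r + 6) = r*(r - 3)*(r + 1)*(r - 2)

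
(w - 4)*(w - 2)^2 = w^3 - 8*w^2 + 20*w - 16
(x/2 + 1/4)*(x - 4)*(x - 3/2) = x^3/2 - 5*x^2/2 + 13*x/8 + 3/2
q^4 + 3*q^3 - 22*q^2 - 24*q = q*(q - 4)*(q + 1)*(q + 6)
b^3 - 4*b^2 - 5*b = b*(b - 5)*(b + 1)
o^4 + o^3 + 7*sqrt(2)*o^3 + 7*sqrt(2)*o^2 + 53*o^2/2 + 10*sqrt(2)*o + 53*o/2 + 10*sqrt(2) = (o + 1)*(o + sqrt(2)/2)*(o + 5*sqrt(2)/2)*(o + 4*sqrt(2))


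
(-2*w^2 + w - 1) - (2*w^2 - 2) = -4*w^2 + w + 1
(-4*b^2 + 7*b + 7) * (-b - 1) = 4*b^3 - 3*b^2 - 14*b - 7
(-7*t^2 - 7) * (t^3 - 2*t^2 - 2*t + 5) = -7*t^5 + 14*t^4 + 7*t^3 - 21*t^2 + 14*t - 35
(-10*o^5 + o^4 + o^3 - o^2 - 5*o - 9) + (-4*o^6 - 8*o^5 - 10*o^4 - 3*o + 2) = -4*o^6 - 18*o^5 - 9*o^4 + o^3 - o^2 - 8*o - 7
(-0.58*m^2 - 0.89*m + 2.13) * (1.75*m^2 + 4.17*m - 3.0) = -1.015*m^4 - 3.9761*m^3 + 1.7562*m^2 + 11.5521*m - 6.39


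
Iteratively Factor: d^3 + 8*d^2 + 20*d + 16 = (d + 2)*(d^2 + 6*d + 8) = (d + 2)^2*(d + 4)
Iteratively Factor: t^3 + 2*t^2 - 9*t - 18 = (t + 3)*(t^2 - t - 6) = (t - 3)*(t + 3)*(t + 2)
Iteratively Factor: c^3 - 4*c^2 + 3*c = (c - 3)*(c^2 - c) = c*(c - 3)*(c - 1)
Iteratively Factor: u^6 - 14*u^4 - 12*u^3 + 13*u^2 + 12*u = (u + 1)*(u^5 - u^4 - 13*u^3 + u^2 + 12*u) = (u + 1)*(u + 3)*(u^4 - 4*u^3 - u^2 + 4*u) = (u - 4)*(u + 1)*(u + 3)*(u^3 - u) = (u - 4)*(u + 1)^2*(u + 3)*(u^2 - u) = u*(u - 4)*(u + 1)^2*(u + 3)*(u - 1)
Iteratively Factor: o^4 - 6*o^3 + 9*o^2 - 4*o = (o - 1)*(o^3 - 5*o^2 + 4*o) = (o - 1)^2*(o^2 - 4*o) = (o - 4)*(o - 1)^2*(o)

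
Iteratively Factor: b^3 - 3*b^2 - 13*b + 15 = (b - 1)*(b^2 - 2*b - 15) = (b - 5)*(b - 1)*(b + 3)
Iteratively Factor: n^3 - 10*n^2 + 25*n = (n)*(n^2 - 10*n + 25) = n*(n - 5)*(n - 5)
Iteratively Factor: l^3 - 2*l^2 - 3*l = (l + 1)*(l^2 - 3*l) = (l - 3)*(l + 1)*(l)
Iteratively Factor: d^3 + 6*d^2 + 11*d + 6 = (d + 2)*(d^2 + 4*d + 3) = (d + 1)*(d + 2)*(d + 3)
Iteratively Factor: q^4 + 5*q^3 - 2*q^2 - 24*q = (q + 3)*(q^3 + 2*q^2 - 8*q) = q*(q + 3)*(q^2 + 2*q - 8) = q*(q + 3)*(q + 4)*(q - 2)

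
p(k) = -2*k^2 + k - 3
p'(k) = 1 - 4*k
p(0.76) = -3.40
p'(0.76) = -2.04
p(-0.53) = -4.09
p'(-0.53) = 3.12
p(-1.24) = -7.32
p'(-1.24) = 5.96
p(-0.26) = -3.40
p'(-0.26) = 2.04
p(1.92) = -8.45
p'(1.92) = -6.68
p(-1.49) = -8.93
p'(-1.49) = 6.96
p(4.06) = -31.91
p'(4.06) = -15.24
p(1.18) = -4.60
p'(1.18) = -3.72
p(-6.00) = -81.00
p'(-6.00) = 25.00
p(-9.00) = -174.00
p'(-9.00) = 37.00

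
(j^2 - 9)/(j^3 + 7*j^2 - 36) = (j - 3)/(j^2 + 4*j - 12)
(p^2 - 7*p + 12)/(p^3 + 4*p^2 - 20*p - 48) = (p - 3)/(p^2 + 8*p + 12)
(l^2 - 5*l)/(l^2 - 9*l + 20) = l/(l - 4)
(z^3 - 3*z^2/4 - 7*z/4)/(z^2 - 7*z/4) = z + 1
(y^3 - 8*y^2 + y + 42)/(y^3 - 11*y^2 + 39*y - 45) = (y^2 - 5*y - 14)/(y^2 - 8*y + 15)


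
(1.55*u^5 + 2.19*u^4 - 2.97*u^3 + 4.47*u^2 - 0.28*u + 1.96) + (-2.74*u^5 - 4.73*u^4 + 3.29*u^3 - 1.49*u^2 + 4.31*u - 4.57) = -1.19*u^5 - 2.54*u^4 + 0.32*u^3 + 2.98*u^2 + 4.03*u - 2.61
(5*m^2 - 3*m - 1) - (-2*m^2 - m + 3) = 7*m^2 - 2*m - 4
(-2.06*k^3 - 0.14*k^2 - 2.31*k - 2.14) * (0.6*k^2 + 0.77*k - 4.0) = -1.236*k^5 - 1.6702*k^4 + 6.7462*k^3 - 2.5027*k^2 + 7.5922*k + 8.56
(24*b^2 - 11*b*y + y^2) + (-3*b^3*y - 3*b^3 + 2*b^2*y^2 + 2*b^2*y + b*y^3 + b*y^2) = -3*b^3*y - 3*b^3 + 2*b^2*y^2 + 2*b^2*y + 24*b^2 + b*y^3 + b*y^2 - 11*b*y + y^2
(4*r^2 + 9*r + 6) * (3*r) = 12*r^3 + 27*r^2 + 18*r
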